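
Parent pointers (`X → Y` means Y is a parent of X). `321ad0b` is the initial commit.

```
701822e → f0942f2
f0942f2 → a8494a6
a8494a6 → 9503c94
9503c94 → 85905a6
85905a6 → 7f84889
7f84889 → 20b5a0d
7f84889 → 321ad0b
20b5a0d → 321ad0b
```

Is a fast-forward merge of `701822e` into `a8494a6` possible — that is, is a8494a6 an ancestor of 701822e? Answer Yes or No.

A fast-forward from a8494a6 to 701822e is possible iff a8494a6 is an ancestor of 701822e.
Ancestors of 701822e: {20b5a0d, 321ad0b, 701822e, 7f84889, 85905a6, 9503c94, a8494a6, f0942f2}.
a8494a6 is among them, so fast-forward is possible.

Yes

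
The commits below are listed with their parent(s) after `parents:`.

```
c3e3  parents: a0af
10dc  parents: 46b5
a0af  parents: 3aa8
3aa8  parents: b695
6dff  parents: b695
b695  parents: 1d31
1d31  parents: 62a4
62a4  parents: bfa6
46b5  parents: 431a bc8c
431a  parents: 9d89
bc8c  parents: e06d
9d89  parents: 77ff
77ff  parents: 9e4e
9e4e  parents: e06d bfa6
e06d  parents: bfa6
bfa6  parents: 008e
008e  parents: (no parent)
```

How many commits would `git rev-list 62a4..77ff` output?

Reachable from 77ff: {008e, 77ff, 9e4e, bfa6, e06d}.
Reachable from 62a4: {008e, 62a4, bfa6}.
In 77ff's history but not 62a4's: {77ff, 9e4e, e06d} — 3 commits.

3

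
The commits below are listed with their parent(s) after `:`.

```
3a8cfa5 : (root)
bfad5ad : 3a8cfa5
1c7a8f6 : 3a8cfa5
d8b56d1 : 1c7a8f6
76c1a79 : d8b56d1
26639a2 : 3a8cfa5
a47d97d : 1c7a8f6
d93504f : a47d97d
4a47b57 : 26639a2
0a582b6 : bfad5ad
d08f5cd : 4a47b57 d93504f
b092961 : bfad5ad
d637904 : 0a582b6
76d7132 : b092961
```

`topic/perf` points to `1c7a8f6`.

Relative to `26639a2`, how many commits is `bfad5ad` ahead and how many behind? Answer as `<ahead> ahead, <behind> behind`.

1 ahead, 1 behind

Reachable from bfad5ad: {3a8cfa5, bfad5ad}.
Reachable from 26639a2: {26639a2, 3a8cfa5}.
Only in bfad5ad's history (ahead): {bfad5ad} — 1.
Only in 26639a2's history (behind): {26639a2} — 1.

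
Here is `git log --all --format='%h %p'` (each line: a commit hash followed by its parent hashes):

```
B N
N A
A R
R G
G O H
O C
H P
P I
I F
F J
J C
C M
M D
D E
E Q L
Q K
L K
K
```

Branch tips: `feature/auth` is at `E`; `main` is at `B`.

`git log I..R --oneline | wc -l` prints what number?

5

Reachable from R: {C, D, E, F, G, H, I, J, K, L, M, O, P, Q, R}.
Reachable from I: {C, D, E, F, I, J, K, L, M, Q}.
In R's history but not I's: {G, H, O, P, R} — 5 commits.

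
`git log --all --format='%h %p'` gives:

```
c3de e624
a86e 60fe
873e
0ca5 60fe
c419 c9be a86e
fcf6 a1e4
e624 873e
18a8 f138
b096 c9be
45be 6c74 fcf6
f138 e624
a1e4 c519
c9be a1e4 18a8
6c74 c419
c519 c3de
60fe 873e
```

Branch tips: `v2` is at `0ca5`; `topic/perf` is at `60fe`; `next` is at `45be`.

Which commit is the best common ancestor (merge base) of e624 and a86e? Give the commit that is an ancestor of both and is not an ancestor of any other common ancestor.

873e

Ancestors of e624: {873e, e624}.
Ancestors of a86e: {60fe, 873e, a86e}.
Common ancestors: {873e}.
The only common ancestor is 873e, so it is the merge base.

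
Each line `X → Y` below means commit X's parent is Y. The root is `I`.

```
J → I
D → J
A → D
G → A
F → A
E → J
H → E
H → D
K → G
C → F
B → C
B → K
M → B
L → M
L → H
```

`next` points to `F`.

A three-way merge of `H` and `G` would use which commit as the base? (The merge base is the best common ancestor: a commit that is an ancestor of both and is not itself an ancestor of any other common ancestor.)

D

Ancestors of H: {D, E, H, I, J}.
Ancestors of G: {A, D, G, I, J}.
Common ancestors: {D, I, J}.
Among these, D is not an ancestor of any other common ancestor — it is the merge base.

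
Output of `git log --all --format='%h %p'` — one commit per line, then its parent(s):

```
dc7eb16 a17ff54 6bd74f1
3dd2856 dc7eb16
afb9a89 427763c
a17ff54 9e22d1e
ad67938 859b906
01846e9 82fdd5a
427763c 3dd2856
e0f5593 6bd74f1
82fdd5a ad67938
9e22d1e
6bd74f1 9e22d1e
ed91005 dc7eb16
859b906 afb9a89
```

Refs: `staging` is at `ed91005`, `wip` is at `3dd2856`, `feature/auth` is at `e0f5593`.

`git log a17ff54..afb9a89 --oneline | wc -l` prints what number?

Reachable from afb9a89: {3dd2856, 427763c, 6bd74f1, 9e22d1e, a17ff54, afb9a89, dc7eb16}.
Reachable from a17ff54: {9e22d1e, a17ff54}.
In afb9a89's history but not a17ff54's: {3dd2856, 427763c, 6bd74f1, afb9a89, dc7eb16} — 5 commits.

5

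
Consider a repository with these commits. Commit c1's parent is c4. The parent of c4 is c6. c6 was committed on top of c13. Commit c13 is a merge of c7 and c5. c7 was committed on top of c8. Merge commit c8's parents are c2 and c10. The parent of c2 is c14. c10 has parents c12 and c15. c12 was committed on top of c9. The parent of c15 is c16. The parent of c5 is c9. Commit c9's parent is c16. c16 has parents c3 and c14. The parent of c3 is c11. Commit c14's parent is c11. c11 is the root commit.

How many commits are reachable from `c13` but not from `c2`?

Reachable from c13: {c10, c11, c12, c13, c14, c15, c16, c2, c3, c5, c7, c8, c9}.
Reachable from c2: {c11, c14, c2}.
In c13's history but not c2's: {c10, c12, c13, c15, c16, c3, c5, c7, c8, c9} — 10 commits.

10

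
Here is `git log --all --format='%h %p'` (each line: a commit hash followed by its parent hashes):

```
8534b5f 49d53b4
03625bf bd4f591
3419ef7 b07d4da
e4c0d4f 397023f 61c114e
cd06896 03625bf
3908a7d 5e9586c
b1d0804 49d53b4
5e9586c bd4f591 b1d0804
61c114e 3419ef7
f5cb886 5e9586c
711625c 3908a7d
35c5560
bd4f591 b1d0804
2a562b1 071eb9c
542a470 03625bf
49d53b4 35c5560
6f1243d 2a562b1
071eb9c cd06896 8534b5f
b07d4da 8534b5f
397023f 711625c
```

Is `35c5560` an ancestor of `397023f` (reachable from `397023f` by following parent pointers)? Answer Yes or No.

Ancestors of 397023f (commits reachable by following parents): {35c5560, 3908a7d, 397023f, 49d53b4, 5e9586c, 711625c, b1d0804, bd4f591}.
35c5560 is in that set, so it is an ancestor of 397023f.

Yes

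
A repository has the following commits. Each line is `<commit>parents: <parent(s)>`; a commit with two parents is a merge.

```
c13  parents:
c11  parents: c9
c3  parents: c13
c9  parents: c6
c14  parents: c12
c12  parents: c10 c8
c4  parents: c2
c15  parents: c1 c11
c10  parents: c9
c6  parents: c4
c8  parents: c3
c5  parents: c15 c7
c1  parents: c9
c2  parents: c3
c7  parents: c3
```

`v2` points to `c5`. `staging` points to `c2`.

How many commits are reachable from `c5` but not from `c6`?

6

Reachable from c5: {c1, c11, c13, c15, c2, c3, c4, c5, c6, c7, c9}.
Reachable from c6: {c13, c2, c3, c4, c6}.
In c5's history but not c6's: {c1, c11, c15, c5, c7, c9} — 6 commits.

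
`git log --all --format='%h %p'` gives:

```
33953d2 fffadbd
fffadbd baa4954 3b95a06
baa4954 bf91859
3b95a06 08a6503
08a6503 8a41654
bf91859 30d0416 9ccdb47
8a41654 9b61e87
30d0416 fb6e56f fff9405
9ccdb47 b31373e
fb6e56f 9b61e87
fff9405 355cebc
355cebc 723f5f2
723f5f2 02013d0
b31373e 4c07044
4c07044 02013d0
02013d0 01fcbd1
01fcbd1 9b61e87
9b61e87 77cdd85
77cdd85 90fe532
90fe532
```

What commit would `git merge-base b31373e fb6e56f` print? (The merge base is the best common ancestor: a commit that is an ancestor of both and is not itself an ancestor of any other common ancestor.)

9b61e87

Ancestors of b31373e: {01fcbd1, 02013d0, 4c07044, 77cdd85, 90fe532, 9b61e87, b31373e}.
Ancestors of fb6e56f: {77cdd85, 90fe532, 9b61e87, fb6e56f}.
Common ancestors: {77cdd85, 90fe532, 9b61e87}.
Among these, 9b61e87 is not an ancestor of any other common ancestor — it is the merge base.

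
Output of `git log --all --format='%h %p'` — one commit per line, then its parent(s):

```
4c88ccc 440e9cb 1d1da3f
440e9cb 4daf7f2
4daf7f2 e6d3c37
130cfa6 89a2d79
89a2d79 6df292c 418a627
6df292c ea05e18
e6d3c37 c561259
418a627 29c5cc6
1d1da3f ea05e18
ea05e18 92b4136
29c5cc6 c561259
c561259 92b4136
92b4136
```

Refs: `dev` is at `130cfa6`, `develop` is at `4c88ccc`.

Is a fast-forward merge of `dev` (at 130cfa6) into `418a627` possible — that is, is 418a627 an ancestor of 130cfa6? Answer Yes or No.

A fast-forward from 418a627 to 130cfa6 is possible iff 418a627 is an ancestor of 130cfa6.
Ancestors of 130cfa6: {130cfa6, 29c5cc6, 418a627, 6df292c, 89a2d79, 92b4136, c561259, ea05e18}.
418a627 is among them, so fast-forward is possible.

Yes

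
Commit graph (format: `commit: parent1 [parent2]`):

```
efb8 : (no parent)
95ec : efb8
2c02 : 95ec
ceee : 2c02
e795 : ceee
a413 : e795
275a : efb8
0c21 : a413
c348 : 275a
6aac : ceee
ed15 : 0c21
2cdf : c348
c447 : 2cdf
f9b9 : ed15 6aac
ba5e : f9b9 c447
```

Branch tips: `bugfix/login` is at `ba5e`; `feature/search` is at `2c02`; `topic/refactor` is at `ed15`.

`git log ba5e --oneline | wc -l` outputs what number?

Walking parent pointers from ba5e: reachable set = {0c21, 275a, 2c02, 2cdf, 6aac, 95ec, a413, ba5e, c348, c447, ceee, e795, ed15, efb8, f9b9}.
That is 15 commits.

15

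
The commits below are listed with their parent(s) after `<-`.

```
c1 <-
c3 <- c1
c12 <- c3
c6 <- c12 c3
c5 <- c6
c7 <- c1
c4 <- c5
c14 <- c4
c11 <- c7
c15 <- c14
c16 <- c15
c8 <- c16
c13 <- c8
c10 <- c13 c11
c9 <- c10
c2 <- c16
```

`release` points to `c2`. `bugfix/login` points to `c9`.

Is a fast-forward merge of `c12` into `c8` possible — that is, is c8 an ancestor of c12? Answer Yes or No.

No

A fast-forward from c8 to c12 is possible iff c8 is an ancestor of c12.
Ancestors of c12: {c1, c12, c3}.
c8 is not among them, so fast-forward is not possible.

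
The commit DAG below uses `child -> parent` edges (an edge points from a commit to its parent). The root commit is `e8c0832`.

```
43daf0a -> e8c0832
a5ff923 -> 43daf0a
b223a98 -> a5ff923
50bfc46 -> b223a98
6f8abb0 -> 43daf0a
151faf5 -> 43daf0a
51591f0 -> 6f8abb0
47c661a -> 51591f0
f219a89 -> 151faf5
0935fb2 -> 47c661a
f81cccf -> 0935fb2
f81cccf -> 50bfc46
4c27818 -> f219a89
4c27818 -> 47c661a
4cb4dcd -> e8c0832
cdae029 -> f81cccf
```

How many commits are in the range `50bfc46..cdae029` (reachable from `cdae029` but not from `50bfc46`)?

Reachable from cdae029: {0935fb2, 43daf0a, 47c661a, 50bfc46, 51591f0, 6f8abb0, a5ff923, b223a98, cdae029, e8c0832, f81cccf}.
Reachable from 50bfc46: {43daf0a, 50bfc46, a5ff923, b223a98, e8c0832}.
In cdae029's history but not 50bfc46's: {0935fb2, 47c661a, 51591f0, 6f8abb0, cdae029, f81cccf} — 6 commits.

6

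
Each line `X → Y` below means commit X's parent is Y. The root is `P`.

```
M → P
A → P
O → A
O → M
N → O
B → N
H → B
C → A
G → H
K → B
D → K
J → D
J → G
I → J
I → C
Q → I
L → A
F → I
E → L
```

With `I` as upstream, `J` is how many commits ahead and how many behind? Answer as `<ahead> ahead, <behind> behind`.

0 ahead, 2 behind

Reachable from J: {A, B, D, G, H, J, K, M, N, O, P}.
Reachable from I: {A, B, C, D, G, H, I, J, K, M, N, O, P}.
Only in J's history (ahead): {} — 0.
Only in I's history (behind): {C, I} — 2.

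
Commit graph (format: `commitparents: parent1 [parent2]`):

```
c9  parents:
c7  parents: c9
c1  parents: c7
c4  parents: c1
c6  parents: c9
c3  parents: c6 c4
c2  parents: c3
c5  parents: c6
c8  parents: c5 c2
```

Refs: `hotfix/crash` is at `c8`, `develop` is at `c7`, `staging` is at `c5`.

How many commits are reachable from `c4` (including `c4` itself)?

4

Walking parent pointers from c4: reachable set = {c1, c4, c7, c9}.
That is 4 commits.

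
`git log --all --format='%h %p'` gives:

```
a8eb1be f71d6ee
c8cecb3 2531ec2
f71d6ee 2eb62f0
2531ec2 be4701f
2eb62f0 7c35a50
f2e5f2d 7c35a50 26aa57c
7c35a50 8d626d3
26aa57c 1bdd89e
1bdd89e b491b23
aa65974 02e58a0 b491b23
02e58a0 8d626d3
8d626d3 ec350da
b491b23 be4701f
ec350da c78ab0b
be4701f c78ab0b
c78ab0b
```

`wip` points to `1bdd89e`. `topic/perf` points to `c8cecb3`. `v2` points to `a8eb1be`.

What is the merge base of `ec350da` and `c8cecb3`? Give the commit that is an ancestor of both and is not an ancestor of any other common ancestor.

Ancestors of ec350da: {c78ab0b, ec350da}.
Ancestors of c8cecb3: {2531ec2, be4701f, c78ab0b, c8cecb3}.
Common ancestors: {c78ab0b}.
The only common ancestor is c78ab0b, so it is the merge base.

c78ab0b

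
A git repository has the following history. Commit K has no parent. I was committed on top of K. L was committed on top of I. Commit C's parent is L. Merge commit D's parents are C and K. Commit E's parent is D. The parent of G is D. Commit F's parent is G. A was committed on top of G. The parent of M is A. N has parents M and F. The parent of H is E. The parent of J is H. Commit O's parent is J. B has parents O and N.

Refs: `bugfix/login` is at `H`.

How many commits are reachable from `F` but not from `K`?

Reachable from F: {C, D, F, G, I, K, L}.
Reachable from K: {K}.
In F's history but not K's: {C, D, F, G, I, L} — 6 commits.

6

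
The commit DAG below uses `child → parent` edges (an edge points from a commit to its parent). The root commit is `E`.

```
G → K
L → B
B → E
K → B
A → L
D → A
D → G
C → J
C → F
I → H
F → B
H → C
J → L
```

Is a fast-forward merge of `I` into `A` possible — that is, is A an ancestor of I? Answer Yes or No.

A fast-forward from A to I is possible iff A is an ancestor of I.
Ancestors of I: {B, C, E, F, H, I, J, L}.
A is not among them, so fast-forward is not possible.

No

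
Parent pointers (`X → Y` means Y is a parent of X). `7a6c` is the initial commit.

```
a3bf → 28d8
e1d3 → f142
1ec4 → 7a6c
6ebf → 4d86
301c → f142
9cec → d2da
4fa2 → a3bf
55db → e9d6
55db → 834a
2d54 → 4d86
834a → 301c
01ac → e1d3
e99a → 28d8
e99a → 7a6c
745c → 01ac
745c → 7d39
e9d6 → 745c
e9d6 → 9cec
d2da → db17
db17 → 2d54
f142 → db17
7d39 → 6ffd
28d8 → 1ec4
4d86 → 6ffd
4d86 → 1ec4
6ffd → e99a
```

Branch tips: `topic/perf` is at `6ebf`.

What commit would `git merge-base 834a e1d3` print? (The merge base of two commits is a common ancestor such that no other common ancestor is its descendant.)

Ancestors of 834a: {1ec4, 28d8, 2d54, 301c, 4d86, 6ffd, 7a6c, 834a, db17, e99a, f142}.
Ancestors of e1d3: {1ec4, 28d8, 2d54, 4d86, 6ffd, 7a6c, db17, e1d3, e99a, f142}.
Common ancestors: {1ec4, 28d8, 2d54, 4d86, 6ffd, 7a6c, db17, e99a, f142}.
Among these, f142 is not an ancestor of any other common ancestor — it is the merge base.

f142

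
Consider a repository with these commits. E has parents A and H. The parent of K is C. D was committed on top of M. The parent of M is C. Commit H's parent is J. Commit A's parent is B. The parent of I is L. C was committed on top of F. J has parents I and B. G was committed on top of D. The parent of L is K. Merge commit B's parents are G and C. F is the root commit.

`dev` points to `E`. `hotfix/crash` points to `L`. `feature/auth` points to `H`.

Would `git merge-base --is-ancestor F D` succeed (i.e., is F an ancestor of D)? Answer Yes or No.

Yes

Ancestors of D (commits reachable by following parents): {C, D, F, M}.
F is in that set, so it is an ancestor of D.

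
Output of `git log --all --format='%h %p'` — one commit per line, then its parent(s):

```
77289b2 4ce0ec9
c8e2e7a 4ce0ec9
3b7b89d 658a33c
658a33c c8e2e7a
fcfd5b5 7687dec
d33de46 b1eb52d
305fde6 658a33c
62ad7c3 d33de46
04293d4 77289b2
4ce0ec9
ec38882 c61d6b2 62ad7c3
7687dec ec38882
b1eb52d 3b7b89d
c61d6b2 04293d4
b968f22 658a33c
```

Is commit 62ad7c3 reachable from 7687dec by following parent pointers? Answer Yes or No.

Yes

Ancestors of 7687dec (commits reachable by following parents): {04293d4, 3b7b89d, 4ce0ec9, 62ad7c3, 658a33c, 7687dec, 77289b2, b1eb52d, c61d6b2, c8e2e7a, d33de46, ec38882}.
62ad7c3 is in that set, so it is an ancestor of 7687dec.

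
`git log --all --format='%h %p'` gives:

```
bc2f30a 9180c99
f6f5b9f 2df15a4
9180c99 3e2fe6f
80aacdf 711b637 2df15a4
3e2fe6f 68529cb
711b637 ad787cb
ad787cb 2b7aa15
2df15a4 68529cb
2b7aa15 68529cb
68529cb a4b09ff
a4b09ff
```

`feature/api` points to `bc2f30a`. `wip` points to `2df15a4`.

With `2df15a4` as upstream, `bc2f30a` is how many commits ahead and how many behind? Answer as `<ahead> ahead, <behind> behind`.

Reachable from bc2f30a: {3e2fe6f, 68529cb, 9180c99, a4b09ff, bc2f30a}.
Reachable from 2df15a4: {2df15a4, 68529cb, a4b09ff}.
Only in bc2f30a's history (ahead): {3e2fe6f, 9180c99, bc2f30a} — 3.
Only in 2df15a4's history (behind): {2df15a4} — 1.

3 ahead, 1 behind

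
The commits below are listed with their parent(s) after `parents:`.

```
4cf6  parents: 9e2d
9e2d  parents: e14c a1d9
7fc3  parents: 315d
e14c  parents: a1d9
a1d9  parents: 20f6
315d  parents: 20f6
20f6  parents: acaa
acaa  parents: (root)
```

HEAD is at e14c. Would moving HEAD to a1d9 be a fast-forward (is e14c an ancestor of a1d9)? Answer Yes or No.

A fast-forward from e14c to a1d9 is possible iff e14c is an ancestor of a1d9.
Ancestors of a1d9: {20f6, a1d9, acaa}.
e14c is not among them, so fast-forward is not possible.

No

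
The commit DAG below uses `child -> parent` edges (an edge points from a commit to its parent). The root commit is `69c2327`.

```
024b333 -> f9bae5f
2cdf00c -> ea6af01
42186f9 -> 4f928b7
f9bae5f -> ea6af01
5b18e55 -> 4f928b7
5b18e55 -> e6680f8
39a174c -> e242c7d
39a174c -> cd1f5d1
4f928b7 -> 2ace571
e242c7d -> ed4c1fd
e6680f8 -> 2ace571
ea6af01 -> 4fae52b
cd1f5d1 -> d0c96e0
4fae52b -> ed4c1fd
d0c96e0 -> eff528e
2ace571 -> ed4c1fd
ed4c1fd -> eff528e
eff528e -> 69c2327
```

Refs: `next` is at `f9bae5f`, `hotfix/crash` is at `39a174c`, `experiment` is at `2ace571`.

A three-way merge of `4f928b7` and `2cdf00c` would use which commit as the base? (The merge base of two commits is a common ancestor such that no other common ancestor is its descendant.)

Ancestors of 4f928b7: {2ace571, 4f928b7, 69c2327, ed4c1fd, eff528e}.
Ancestors of 2cdf00c: {2cdf00c, 4fae52b, 69c2327, ea6af01, ed4c1fd, eff528e}.
Common ancestors: {69c2327, ed4c1fd, eff528e}.
Among these, ed4c1fd is not an ancestor of any other common ancestor — it is the merge base.

ed4c1fd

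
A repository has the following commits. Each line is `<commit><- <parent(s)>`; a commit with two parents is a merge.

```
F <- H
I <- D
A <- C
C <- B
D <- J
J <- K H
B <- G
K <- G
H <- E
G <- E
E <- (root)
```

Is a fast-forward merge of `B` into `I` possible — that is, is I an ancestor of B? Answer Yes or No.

No

A fast-forward from I to B is possible iff I is an ancestor of B.
Ancestors of B: {B, E, G}.
I is not among them, so fast-forward is not possible.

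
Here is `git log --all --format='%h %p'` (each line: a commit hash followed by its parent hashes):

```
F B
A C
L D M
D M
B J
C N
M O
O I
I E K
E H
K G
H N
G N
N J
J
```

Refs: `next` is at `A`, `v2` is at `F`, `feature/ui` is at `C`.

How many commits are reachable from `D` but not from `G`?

7

Reachable from D: {D, E, G, H, I, J, K, M, N, O}.
Reachable from G: {G, J, N}.
In D's history but not G's: {D, E, H, I, K, M, O} — 7 commits.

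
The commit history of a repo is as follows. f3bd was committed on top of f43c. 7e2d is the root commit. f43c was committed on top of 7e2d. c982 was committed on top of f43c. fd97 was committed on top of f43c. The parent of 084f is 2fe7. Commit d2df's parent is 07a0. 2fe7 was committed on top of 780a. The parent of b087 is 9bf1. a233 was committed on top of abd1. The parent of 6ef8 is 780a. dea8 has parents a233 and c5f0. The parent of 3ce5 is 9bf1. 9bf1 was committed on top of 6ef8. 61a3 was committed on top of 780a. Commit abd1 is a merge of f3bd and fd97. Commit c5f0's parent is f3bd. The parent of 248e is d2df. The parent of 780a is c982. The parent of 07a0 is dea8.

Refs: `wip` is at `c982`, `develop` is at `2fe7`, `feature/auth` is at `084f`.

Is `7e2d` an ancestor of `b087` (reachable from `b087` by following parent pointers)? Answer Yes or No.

Ancestors of b087 (commits reachable by following parents): {6ef8, 780a, 7e2d, 9bf1, b087, c982, f43c}.
7e2d is in that set, so it is an ancestor of b087.

Yes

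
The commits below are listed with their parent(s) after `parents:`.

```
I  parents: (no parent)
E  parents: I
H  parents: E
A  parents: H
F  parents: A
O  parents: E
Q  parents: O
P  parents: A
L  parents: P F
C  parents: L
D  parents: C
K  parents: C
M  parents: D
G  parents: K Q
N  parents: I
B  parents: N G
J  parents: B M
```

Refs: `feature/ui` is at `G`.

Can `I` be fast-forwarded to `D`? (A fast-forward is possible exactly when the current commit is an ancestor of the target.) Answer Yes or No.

Yes

A fast-forward from I to D is possible iff I is an ancestor of D.
Ancestors of D: {A, C, D, E, F, H, I, L, P}.
I is among them, so fast-forward is possible.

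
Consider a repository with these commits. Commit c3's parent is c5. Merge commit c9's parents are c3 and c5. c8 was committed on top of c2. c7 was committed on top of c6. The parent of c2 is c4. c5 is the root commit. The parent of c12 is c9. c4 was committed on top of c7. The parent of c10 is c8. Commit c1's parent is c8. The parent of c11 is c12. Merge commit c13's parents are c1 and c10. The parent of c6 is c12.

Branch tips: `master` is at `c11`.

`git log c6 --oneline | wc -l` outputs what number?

Walking parent pointers from c6: reachable set = {c12, c3, c5, c6, c9}.
That is 5 commits.

5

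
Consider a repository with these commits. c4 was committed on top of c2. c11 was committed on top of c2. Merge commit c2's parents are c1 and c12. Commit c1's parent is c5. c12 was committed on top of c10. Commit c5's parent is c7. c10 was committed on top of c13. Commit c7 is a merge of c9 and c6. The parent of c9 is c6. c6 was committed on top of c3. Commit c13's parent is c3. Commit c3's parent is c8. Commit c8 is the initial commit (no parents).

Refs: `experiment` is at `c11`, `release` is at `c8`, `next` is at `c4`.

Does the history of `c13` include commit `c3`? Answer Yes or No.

Yes

Ancestors of c13 (commits reachable by following parents): {c13, c3, c8}.
c3 is in that set, so it is an ancestor of c13.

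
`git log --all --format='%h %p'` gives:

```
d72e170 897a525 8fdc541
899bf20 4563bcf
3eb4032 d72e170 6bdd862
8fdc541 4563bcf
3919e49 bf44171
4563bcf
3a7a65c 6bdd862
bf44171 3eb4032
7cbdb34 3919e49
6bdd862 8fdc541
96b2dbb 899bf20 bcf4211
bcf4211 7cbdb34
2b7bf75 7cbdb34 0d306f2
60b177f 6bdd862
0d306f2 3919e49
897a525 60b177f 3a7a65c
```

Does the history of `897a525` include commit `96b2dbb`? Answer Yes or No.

Ancestors of 897a525: {3a7a65c, 4563bcf, 60b177f, 6bdd862, 897a525, 8fdc541}.
96b2dbb is not in that set, so it is not an ancestor of 897a525.

No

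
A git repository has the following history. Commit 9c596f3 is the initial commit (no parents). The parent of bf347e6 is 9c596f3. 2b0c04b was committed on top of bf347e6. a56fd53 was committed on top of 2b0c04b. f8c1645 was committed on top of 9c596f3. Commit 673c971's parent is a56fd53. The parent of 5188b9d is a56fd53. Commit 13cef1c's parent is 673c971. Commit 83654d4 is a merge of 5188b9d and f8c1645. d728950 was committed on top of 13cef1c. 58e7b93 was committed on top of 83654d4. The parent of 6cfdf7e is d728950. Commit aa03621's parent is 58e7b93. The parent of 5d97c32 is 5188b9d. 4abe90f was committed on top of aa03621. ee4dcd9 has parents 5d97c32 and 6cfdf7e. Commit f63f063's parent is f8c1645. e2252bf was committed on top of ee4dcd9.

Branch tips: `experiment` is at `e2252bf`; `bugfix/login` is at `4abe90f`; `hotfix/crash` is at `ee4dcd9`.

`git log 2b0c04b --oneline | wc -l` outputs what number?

Walking parent pointers from 2b0c04b: reachable set = {2b0c04b, 9c596f3, bf347e6}.
That is 3 commits.

3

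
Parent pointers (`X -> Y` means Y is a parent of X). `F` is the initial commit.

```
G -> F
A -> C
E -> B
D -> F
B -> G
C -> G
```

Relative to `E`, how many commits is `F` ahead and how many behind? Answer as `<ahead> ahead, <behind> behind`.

0 ahead, 3 behind

Reachable from F: {F}.
Reachable from E: {B, E, F, G}.
Only in F's history (ahead): {} — 0.
Only in E's history (behind): {B, E, G} — 3.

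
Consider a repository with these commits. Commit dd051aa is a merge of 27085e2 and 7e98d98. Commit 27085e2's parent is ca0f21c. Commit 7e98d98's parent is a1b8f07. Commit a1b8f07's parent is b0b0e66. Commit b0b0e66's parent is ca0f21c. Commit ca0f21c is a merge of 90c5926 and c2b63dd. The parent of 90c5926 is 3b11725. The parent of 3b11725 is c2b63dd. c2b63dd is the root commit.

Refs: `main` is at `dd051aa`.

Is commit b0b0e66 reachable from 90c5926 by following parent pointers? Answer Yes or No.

No

Ancestors of 90c5926: {3b11725, 90c5926, c2b63dd}.
b0b0e66 is not in that set, so it is not an ancestor of 90c5926.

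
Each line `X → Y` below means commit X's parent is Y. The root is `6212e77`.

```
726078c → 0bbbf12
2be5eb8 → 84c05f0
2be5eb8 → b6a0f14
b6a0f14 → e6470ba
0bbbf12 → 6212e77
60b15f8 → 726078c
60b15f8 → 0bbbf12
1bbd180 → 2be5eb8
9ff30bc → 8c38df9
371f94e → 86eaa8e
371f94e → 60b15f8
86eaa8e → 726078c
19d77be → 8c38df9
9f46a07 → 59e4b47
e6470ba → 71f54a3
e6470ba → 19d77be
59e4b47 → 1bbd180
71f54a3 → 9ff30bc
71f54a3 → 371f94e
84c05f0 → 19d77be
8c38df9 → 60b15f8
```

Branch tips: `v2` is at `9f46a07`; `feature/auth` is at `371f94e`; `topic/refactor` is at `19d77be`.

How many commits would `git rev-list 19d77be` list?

Walking parent pointers from 19d77be: reachable set = {0bbbf12, 19d77be, 60b15f8, 6212e77, 726078c, 8c38df9}.
That is 6 commits.

6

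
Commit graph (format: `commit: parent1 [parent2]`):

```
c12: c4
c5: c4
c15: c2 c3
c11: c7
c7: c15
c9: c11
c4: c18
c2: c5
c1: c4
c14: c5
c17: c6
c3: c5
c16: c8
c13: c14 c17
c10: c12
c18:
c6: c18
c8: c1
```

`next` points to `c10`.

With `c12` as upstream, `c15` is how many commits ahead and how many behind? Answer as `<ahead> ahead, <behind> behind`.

4 ahead, 1 behind

Reachable from c15: {c15, c18, c2, c3, c4, c5}.
Reachable from c12: {c12, c18, c4}.
Only in c15's history (ahead): {c15, c2, c3, c5} — 4.
Only in c12's history (behind): {c12} — 1.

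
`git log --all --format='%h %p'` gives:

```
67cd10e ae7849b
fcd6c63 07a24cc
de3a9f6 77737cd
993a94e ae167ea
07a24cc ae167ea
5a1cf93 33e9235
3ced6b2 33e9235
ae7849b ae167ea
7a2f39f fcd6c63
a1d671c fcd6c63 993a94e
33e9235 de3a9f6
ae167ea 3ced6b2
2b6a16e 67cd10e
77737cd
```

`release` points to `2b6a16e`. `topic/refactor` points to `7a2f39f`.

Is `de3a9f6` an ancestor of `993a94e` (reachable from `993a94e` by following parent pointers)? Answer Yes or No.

Yes

Ancestors of 993a94e (commits reachable by following parents): {33e9235, 3ced6b2, 77737cd, 993a94e, ae167ea, de3a9f6}.
de3a9f6 is in that set, so it is an ancestor of 993a94e.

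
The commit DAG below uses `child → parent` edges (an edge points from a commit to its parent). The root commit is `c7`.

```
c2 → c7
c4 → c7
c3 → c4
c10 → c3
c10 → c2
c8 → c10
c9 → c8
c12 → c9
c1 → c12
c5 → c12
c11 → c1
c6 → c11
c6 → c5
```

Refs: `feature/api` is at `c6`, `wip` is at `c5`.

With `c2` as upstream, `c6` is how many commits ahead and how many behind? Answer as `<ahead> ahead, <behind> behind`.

Reachable from c6: {c1, c10, c11, c12, c2, c3, c4, c5, c6, c7, c8, c9}.
Reachable from c2: {c2, c7}.
Only in c6's history (ahead): {c1, c10, c11, c12, c3, c4, c5, c6, c8, c9} — 10.
Only in c2's history (behind): {} — 0.

10 ahead, 0 behind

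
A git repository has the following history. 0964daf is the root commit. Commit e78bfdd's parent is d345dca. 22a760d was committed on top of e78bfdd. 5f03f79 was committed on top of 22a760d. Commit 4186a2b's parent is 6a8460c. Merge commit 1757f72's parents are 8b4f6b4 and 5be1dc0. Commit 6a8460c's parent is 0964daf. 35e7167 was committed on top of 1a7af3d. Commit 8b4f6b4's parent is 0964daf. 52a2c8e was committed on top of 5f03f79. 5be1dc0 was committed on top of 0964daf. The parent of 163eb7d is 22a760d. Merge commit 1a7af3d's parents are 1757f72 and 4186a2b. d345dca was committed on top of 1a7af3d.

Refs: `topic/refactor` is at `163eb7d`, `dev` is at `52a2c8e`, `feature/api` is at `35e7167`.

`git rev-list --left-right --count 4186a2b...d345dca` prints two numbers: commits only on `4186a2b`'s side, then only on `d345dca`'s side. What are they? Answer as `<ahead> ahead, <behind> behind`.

0 ahead, 5 behind

Reachable from 4186a2b: {0964daf, 4186a2b, 6a8460c}.
Reachable from d345dca: {0964daf, 1757f72, 1a7af3d, 4186a2b, 5be1dc0, 6a8460c, 8b4f6b4, d345dca}.
Only in 4186a2b's history (ahead): {} — 0.
Only in d345dca's history (behind): {1757f72, 1a7af3d, 5be1dc0, 8b4f6b4, d345dca} — 5.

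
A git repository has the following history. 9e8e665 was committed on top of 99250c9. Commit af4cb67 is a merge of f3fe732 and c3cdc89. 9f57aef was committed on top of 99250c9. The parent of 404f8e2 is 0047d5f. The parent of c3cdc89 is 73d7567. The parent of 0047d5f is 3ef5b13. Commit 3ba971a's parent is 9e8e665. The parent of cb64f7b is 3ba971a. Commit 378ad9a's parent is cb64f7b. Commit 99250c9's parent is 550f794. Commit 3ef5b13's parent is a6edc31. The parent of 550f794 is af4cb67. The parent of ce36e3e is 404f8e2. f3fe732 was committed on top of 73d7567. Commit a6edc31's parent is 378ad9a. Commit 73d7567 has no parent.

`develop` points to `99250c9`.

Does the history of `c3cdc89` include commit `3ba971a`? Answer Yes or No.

No

Ancestors of c3cdc89: {73d7567, c3cdc89}.
3ba971a is not in that set, so it is not an ancestor of c3cdc89.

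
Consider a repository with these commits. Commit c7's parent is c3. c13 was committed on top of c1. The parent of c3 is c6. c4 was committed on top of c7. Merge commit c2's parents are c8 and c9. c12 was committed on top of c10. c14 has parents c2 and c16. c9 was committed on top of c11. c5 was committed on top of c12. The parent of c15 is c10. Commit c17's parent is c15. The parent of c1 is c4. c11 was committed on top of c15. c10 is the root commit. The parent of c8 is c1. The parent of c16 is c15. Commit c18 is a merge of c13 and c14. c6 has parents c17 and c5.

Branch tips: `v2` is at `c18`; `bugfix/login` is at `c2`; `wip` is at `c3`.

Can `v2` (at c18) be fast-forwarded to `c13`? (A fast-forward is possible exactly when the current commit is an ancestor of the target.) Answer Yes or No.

A fast-forward from c18 to c13 is possible iff c18 is an ancestor of c13.
Ancestors of c13: {c1, c10, c12, c13, c15, c17, c3, c4, c5, c6, c7}.
c18 is not among them, so fast-forward is not possible.

No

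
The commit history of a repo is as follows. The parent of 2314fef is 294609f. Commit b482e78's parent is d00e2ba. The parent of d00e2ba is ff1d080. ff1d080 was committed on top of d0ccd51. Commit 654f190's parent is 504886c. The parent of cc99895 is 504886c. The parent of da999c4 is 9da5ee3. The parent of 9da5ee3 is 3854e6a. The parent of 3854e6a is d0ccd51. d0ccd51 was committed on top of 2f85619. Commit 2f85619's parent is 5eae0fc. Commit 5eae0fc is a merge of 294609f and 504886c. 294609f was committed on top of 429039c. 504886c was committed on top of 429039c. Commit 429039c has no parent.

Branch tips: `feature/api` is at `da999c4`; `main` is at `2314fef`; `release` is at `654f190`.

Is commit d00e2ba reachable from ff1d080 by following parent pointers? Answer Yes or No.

Ancestors of ff1d080: {294609f, 2f85619, 429039c, 504886c, 5eae0fc, d0ccd51, ff1d080}.
d00e2ba is not in that set, so it is not an ancestor of ff1d080.

No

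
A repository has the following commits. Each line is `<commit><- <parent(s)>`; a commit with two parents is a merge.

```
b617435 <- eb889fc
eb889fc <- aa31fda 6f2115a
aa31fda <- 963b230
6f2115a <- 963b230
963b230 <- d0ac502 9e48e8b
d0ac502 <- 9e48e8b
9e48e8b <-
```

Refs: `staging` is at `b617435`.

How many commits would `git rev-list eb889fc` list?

Walking parent pointers from eb889fc: reachable set = {6f2115a, 963b230, 9e48e8b, aa31fda, d0ac502, eb889fc}.
That is 6 commits.

6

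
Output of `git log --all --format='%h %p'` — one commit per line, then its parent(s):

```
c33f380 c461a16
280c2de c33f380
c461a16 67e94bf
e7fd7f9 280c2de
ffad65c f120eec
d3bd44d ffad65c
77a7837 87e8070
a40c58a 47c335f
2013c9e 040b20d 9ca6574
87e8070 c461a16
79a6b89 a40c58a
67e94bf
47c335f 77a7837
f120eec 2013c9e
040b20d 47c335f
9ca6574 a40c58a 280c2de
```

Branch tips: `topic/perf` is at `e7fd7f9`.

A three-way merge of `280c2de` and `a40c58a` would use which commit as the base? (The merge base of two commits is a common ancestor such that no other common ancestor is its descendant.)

Ancestors of 280c2de: {280c2de, 67e94bf, c33f380, c461a16}.
Ancestors of a40c58a: {47c335f, 67e94bf, 77a7837, 87e8070, a40c58a, c461a16}.
Common ancestors: {67e94bf, c461a16}.
Among these, c461a16 is not an ancestor of any other common ancestor — it is the merge base.

c461a16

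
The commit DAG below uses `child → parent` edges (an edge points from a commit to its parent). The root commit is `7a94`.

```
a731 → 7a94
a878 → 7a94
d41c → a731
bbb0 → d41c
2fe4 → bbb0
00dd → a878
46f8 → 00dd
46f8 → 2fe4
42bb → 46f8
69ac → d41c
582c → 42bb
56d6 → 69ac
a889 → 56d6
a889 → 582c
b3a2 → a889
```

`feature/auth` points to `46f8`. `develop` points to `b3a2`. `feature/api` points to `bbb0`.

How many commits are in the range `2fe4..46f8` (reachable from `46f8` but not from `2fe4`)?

Reachable from 46f8: {00dd, 2fe4, 46f8, 7a94, a731, a878, bbb0, d41c}.
Reachable from 2fe4: {2fe4, 7a94, a731, bbb0, d41c}.
In 46f8's history but not 2fe4's: {00dd, 46f8, a878} — 3 commits.

3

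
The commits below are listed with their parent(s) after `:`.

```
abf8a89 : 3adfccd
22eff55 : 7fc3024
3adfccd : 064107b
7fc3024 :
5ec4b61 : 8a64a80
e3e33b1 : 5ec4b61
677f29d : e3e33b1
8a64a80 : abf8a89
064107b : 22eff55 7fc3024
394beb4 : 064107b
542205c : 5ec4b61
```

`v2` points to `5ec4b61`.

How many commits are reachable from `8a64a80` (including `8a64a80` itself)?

6

Walking parent pointers from 8a64a80: reachable set = {064107b, 22eff55, 3adfccd, 7fc3024, 8a64a80, abf8a89}.
That is 6 commits.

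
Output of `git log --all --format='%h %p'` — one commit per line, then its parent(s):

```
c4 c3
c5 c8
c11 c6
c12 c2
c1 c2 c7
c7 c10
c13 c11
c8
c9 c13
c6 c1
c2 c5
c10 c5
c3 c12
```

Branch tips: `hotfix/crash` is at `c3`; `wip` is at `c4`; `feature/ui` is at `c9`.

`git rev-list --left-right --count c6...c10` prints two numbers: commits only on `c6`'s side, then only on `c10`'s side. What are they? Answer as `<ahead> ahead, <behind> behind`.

4 ahead, 0 behind

Reachable from c6: {c1, c10, c2, c5, c6, c7, c8}.
Reachable from c10: {c10, c5, c8}.
Only in c6's history (ahead): {c1, c2, c6, c7} — 4.
Only in c10's history (behind): {} — 0.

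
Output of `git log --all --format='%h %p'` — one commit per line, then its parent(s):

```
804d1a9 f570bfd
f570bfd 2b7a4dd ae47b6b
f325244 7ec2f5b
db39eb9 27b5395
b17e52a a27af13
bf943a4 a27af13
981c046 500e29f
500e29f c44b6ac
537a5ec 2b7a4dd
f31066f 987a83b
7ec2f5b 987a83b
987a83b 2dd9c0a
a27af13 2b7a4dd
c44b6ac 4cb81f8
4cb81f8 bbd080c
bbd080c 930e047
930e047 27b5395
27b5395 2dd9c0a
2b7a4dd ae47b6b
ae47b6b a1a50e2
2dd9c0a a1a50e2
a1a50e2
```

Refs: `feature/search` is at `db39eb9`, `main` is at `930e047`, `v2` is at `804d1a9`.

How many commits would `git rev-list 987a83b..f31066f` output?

Reachable from f31066f: {2dd9c0a, 987a83b, a1a50e2, f31066f}.
Reachable from 987a83b: {2dd9c0a, 987a83b, a1a50e2}.
In f31066f's history but not 987a83b's: {f31066f} — 1 commit.

1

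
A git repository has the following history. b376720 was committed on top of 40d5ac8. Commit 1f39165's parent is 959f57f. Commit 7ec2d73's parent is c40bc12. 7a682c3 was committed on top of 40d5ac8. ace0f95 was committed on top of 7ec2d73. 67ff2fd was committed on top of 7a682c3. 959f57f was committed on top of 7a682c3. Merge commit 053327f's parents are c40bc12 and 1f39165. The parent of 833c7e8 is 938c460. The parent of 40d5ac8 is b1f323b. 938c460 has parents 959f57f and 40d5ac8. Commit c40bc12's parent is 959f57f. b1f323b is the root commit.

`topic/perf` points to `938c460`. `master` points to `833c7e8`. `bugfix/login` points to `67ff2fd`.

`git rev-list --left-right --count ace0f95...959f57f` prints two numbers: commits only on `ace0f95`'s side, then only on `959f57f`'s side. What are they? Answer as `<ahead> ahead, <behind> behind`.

3 ahead, 0 behind

Reachable from ace0f95: {40d5ac8, 7a682c3, 7ec2d73, 959f57f, ace0f95, b1f323b, c40bc12}.
Reachable from 959f57f: {40d5ac8, 7a682c3, 959f57f, b1f323b}.
Only in ace0f95's history (ahead): {7ec2d73, ace0f95, c40bc12} — 3.
Only in 959f57f's history (behind): {} — 0.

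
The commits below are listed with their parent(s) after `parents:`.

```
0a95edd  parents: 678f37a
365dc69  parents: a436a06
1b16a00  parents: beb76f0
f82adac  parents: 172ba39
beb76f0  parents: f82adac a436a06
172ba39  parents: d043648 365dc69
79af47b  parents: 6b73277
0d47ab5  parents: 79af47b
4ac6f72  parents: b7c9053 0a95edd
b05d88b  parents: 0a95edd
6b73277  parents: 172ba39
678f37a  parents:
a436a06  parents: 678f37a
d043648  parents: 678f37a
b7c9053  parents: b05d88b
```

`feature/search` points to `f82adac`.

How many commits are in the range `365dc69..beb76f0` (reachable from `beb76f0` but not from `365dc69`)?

4

Reachable from beb76f0: {172ba39, 365dc69, 678f37a, a436a06, beb76f0, d043648, f82adac}.
Reachable from 365dc69: {365dc69, 678f37a, a436a06}.
In beb76f0's history but not 365dc69's: {172ba39, beb76f0, d043648, f82adac} — 4 commits.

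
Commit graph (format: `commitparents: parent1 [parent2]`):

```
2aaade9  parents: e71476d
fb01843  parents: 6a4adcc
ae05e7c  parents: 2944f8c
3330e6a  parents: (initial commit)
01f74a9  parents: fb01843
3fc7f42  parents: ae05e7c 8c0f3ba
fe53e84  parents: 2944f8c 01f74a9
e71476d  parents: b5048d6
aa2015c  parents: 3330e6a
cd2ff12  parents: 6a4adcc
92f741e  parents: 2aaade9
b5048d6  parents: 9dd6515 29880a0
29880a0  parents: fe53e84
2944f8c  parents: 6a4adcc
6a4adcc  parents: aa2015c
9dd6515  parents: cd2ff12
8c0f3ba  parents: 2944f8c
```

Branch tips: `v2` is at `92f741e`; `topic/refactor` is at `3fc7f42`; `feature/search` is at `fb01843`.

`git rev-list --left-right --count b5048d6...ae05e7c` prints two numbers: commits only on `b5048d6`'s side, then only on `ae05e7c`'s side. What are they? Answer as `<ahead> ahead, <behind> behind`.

Reachable from b5048d6: {01f74a9, 2944f8c, 29880a0, 3330e6a, 6a4adcc, 9dd6515, aa2015c, b5048d6, cd2ff12, fb01843, fe53e84}.
Reachable from ae05e7c: {2944f8c, 3330e6a, 6a4adcc, aa2015c, ae05e7c}.
Only in b5048d6's history (ahead): {01f74a9, 29880a0, 9dd6515, b5048d6, cd2ff12, fb01843, fe53e84} — 7.
Only in ae05e7c's history (behind): {ae05e7c} — 1.

7 ahead, 1 behind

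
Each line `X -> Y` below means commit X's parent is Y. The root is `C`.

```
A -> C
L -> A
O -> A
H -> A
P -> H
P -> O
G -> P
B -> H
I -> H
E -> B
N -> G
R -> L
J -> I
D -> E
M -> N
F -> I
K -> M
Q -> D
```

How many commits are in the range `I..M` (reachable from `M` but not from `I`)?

Reachable from M: {A, C, G, H, M, N, O, P}.
Reachable from I: {A, C, H, I}.
In M's history but not I's: {G, M, N, O, P} — 5 commits.

5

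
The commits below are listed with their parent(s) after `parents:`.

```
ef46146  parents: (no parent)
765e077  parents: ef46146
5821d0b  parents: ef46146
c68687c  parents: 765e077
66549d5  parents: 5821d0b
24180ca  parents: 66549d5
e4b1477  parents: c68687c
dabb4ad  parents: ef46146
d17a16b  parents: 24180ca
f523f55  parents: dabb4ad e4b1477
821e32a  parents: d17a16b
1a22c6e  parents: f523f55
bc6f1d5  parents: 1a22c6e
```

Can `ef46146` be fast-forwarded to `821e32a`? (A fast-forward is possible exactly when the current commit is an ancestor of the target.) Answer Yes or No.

A fast-forward from ef46146 to 821e32a is possible iff ef46146 is an ancestor of 821e32a.
Ancestors of 821e32a: {24180ca, 5821d0b, 66549d5, 821e32a, d17a16b, ef46146}.
ef46146 is among them, so fast-forward is possible.

Yes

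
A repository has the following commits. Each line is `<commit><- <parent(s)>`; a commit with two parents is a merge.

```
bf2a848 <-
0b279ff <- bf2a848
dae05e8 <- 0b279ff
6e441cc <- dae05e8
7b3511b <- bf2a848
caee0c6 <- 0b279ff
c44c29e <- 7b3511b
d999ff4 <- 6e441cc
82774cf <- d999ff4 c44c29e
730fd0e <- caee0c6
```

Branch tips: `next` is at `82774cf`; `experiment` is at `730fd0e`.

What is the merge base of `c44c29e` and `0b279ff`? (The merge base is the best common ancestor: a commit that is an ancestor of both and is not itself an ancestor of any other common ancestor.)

bf2a848

Ancestors of c44c29e: {7b3511b, bf2a848, c44c29e}.
Ancestors of 0b279ff: {0b279ff, bf2a848}.
Common ancestors: {bf2a848}.
The only common ancestor is bf2a848, so it is the merge base.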